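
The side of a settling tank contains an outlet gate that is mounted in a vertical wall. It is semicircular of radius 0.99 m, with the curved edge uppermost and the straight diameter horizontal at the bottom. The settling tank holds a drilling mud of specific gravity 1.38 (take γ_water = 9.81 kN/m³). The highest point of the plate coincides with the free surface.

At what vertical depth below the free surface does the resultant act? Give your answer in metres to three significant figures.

γ = 1.38 × 9.81 = 13.5378 kN/m³.
The centroid lies 4r/(3π) = 0.420169 m above the diameter, so r − 4r/(3π) = 0.99 − 0.420169 = 0.569831 m below the topmost point, so the centroid depth is h_c = 0.569831 m.
A = πr²/2 = π × 0.99²/2 = 1.53954 m².
Resultant F = γ·h_c·A = 13.5378 × 0.569831 × 1.53954 = 11.8764 kN.
I_c = (π/8 − 8/(9π))·r⁴ = 0.109757 × 0.99⁴ = 0.105432 m⁴.
Centre of pressure: y_p = y_c + I_c/(y_c·A) = 0.569831 + 0.105432/(0.569831 × 1.53954) = 0.569831 + 0.120181 = 0.690012 m along the plane.

h_p = 0.690 m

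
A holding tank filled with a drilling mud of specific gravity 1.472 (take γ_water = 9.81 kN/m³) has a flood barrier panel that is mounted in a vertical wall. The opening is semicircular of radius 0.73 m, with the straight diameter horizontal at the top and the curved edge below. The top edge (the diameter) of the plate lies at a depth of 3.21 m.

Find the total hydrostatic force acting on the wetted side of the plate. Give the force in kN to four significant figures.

F ≈ 42.55 kN

γ = 1.472 × 9.81 = 14.44032 kN/m³.
The centroid of a semicircle lies 4r/(3π) = 0.309822 m from the diameter, here below the top edge, so the centroid depth is h_c = 3.21 + 0.309822 = 3.51982 m.
A = πr²/2 = π × 0.73²/2 = 0.837077 m².
Resultant F = γ·h_c·A = 14.44032 × 3.51982 × 0.837077 = 42.5464 kN.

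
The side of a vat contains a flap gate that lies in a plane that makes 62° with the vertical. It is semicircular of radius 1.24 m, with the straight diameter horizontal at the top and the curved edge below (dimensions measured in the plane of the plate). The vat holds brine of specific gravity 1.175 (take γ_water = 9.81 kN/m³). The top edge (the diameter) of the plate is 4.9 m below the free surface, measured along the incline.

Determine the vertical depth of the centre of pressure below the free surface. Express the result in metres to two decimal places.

h_p = 2.56 m

γ = 1.175 × 9.81 = 11.52675 kN/m³.
The plate makes 62° with the vertical, i.e. θ = 90° − 62° = 28° to the horizontal. Measuring y along the incline from the free-surface line, vertical depth h = y·sinθ with sinθ = 0.469472.
The centroid of a semicircle lies 4r/(3π) = 0.526272 m from the diameter, here below the top edge, so y_c = 4.9 + 0.526272 = 5.42627 m and h_c = 5.42627 × 0.469472 = 2.54748 m.
A = πr²/2 = π × 1.24²/2 = 2.41526 m².
Resultant F = γ·h_c·A = 11.52675 × 2.54748 × 2.41526 = 70.9221 kN.
I_c = (π/8 − 8/(9π))·r⁴ = 0.109757 × 1.24⁴ = 0.259489 m⁴.
Centre of pressure: y_p = y_c + I_c/(y_c·A) = 5.42627 + 0.259489/(5.42627 × 2.41526) = 5.42627 + 0.0197995 = 5.44607 m along the plane.
Vertically, h_p = y_p·sinθ = 5.44607 × 0.469472 = 2.55678 m.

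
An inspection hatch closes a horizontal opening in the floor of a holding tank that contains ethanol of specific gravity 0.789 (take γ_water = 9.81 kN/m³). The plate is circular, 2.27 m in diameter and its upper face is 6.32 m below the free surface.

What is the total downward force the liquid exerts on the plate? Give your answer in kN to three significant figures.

γ = 0.789 × 9.81 = 7.74009 kN/m³.
The plate is horizontal, so pressure is uniform at p = γ·h = 7.74009 × 6.32 = 48.9174 kN/m².
A = π(1.135)² = 4.04708 m².
F = p·A = 48.9174 × 4.04708 = 197.973 kN.

F ≈ 198 kN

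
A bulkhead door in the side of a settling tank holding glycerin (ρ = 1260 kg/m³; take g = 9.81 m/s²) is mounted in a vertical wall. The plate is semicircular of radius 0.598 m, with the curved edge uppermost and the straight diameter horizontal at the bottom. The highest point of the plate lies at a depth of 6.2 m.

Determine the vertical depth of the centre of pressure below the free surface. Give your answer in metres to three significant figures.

h_p = 6.55 m

γ = ρg = 1260 × 9.81 / 1000 = 12.3606 kN/m³.
The centroid lies 4r/(3π) = 0.253799 m above the diameter, so r − 4r/(3π) = 0.598 − 0.253799 = 0.344201 m below the topmost point, so the centroid depth is h_c = 6.2 + 0.344201 = 6.5442 m.
A = πr²/2 = π × 0.598²/2 = 0.561723 m².
Resultant F = γ·h_c·A = 12.3606 × 6.5442 × 0.561723 = 45.4379 kN.
I_c = (π/8 − 8/(9π))·r⁴ = 0.109757 × 0.598⁴ = 0.0140358 m⁴.
Centre of pressure: y_p = y_c + I_c/(y_c·A) = 6.5442 + 0.0140358/(6.5442 × 0.561723) = 6.5442 + 0.0038182 = 6.54802 m along the plane.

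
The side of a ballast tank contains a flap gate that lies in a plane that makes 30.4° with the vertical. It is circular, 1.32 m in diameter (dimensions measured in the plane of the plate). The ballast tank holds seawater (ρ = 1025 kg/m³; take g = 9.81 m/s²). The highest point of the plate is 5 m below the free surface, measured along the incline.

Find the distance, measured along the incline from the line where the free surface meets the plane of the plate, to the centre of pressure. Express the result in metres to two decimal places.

γ = ρg = 1025 × 9.81 / 1000 = 10.05525 kN/m³.
The plate makes 30.4° with the vertical, i.e. θ = 90° − 30.4° = 59.6° to the horizontal. Measuring y along the incline from the free-surface line, vertical depth h = y·sinθ with sinθ = 0.862514.
The centroid is at the centre, 0.66 m below the top of the plate, so y_c = 5 + 0.66 = 5.66 m and h_c = 5.66 × 0.862514 = 4.88183 m.
A = π(0.66)² = 1.36848 m².
Resultant F = γ·h_c·A = 10.05525 × 4.88183 × 1.36848 = 67.176 kN.
I_c = πr⁴/4 = π × 0.66⁴/4 = 0.149027 m⁴.
Centre of pressure: y_p = y_c + I_c/(y_c·A) = 5.66 + 0.149027/(5.66 × 1.36848) = 5.66 + 0.0192402 = 5.67924 m along the plane.

y_p = 5.68 m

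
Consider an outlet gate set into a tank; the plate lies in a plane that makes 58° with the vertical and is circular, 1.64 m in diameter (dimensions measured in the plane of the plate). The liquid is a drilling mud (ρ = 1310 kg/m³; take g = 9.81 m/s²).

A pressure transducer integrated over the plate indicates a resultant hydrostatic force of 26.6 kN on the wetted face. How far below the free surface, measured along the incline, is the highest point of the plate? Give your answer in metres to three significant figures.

y_top ≈ 1.03 m

γ = ρg = 1310 × 9.81 / 1000 = 12.8511 kN/m³.
A = π(0.82)² = 2.11241 m².
From F = γ·h_c·A, the centroid depth is h_c = 26.6/(12.8511 × 2.11241) = 0.979858 m.
The plate makes 58° with the vertical, i.e. θ = 90° − 58° = 32° to the horizontal. Measuring y along the incline from the free-surface line, vertical depth h = y·sinθ with sinθ = 0.529919.
Along the incline, y_c = h_c/sinθ = 0.979858/0.529919 = 1.84907 m.
The centroid is at the centre, 0.82 m below the top of the plate, so the highest point sits at y_top = 1.84907 − 0.82 = 1.02907 m along the incline.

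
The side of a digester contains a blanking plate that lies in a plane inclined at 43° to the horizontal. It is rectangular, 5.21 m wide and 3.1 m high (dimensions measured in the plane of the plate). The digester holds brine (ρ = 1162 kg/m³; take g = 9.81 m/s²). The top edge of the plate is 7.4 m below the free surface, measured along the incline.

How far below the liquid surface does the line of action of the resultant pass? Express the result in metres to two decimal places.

γ = ρg = 1162 × 9.81 / 1000 = 11.39922 kN/m³.
Let θ = 43° be the plate's angle to the horizontal; measure y along the incline from where the plane meets the free surface. Vertical depth h = y·sinθ with sinθ = 0.681998.
The centroid lies 3.1/2 = 1.55 m below the top edge, so y_c = 7.4 + 1.55 = 8.95 m and h_c = 8.95 × 0.681998 = 6.10388 m.
A = 5.21 × 3.1 = 16.151 m².
Resultant F = γ·h_c·A = 11.39922 × 6.10388 × 16.151 = 1123.78 kN.
I_c = b·h³/12 = 5.21 × 3.1³/12 = 12.9343 m⁴.
Centre of pressure: y_p = y_c + I_c/(y_c·A) = 8.95 + 12.9343/(8.95 × 16.151) = 8.95 + 0.0894789 = 9.03948 m along the plane.
Vertically, h_p = y_p·sinθ = 9.03948 × 0.681998 = 6.16491 m.

h_p = 6.16 m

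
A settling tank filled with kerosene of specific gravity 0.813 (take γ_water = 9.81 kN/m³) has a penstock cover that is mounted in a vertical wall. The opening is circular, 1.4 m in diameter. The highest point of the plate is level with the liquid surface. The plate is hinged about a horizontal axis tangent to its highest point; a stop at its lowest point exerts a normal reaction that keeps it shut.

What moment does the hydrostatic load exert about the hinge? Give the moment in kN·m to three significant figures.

γ = 0.813 × 9.81 = 7.97553 kN/m³.
The centroid is at the centre, 0.7 m below the top of the plate, so the centroid depth is h_c = 0.7 m.
A = π(0.7)² = 1.53938 m².
Resultant F = γ·h_c·A = 7.97553 × 0.7 × 1.53938 = 8.59416 kN.
I_c = πr⁴/4 = π × 0.7⁴/4 = 0.188574 m⁴.
Centre of pressure: y_p = y_c + I_c/(y_c·A) = 0.7 + 0.188574/(0.7 × 1.53938) = 0.7 + 0.175 = 0.875 m along the plane.
The resultant acts 0.7 + 0.175 = 0.875 m (along the plate) below the hinge at the top edge, so the moment about the hinge is M = F × 0.875 = 8.59416 × 0.875 = 7.51989 kN·m.

M ≈ 7.52 kN·m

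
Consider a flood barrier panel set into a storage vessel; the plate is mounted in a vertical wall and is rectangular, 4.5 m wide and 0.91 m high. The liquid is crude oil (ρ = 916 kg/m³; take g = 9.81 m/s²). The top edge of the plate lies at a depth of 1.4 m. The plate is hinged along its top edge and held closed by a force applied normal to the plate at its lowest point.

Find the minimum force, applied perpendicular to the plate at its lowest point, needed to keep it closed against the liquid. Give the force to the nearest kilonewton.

γ = ρg = 916 × 9.81 / 1000 = 8.98596 kN/m³.
The centroid lies 0.91/2 = 0.455 m below the top edge, so the centroid depth is h_c = 1.4 + 0.455 = 1.855 m.
A = 4.5 × 0.91 = 4.095 m².
Resultant F = γ·h_c·A = 8.98596 × 1.855 × 4.095 = 68.2594 kN.
I_c = b·h³/12 = 4.5 × 0.91³/12 = 0.282589 m⁴.
Centre of pressure: y_p = y_c + I_c/(y_c·A) = 1.855 + 0.282589/(1.855 × 4.095) = 1.855 + 0.0372012 = 1.8922 m along the plane.
The resultant acts 0.455 + 0.0372012 = 0.492201 m (along the plate) below the hinge at the top edge, so the moment about the hinge is M = F × 0.492201 = 68.2594 × 0.492201 = 33.5973 kN·m.
A normal force at the bottom, 0.91 m from the hinge, must supply this moment: P = 33.5973/0.91 = 36.9201 kN.

P ≈ 37 kN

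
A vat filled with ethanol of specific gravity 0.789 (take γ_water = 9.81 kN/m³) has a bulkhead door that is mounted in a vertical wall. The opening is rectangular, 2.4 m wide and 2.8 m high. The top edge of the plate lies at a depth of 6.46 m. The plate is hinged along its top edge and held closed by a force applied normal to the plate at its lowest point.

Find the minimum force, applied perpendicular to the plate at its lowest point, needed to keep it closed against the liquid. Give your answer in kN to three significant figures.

P ≈ 217 kN

γ = 0.789 × 9.81 = 7.74009 kN/m³.
The centroid lies 2.8/2 = 1.4 m below the top edge, so the centroid depth is h_c = 6.46 + 1.4 = 7.86 m.
A = 2.4 × 2.8 = 6.72 m².
Resultant F = γ·h_c·A = 7.74009 × 7.86 × 6.72 = 408.825 kN.
I_c = b·h³/12 = 2.4 × 2.8³/12 = 4.3904 m⁴.
Centre of pressure: y_p = y_c + I_c/(y_c·A) = 7.86 + 4.3904/(7.86 × 6.72) = 7.86 + 0.0831213 = 7.94312 m along the plane.
The resultant acts 1.4 + 0.0831213 = 1.48312 m (along the plate) below the hinge at the top edge, so the moment about the hinge is M = F × 1.48312 = 408.825 × 1.48312 = 606.337 kN·m.
A normal force at the bottom, 2.8 m from the hinge, must supply this moment: P = 606.337/2.8 = 216.549 kN.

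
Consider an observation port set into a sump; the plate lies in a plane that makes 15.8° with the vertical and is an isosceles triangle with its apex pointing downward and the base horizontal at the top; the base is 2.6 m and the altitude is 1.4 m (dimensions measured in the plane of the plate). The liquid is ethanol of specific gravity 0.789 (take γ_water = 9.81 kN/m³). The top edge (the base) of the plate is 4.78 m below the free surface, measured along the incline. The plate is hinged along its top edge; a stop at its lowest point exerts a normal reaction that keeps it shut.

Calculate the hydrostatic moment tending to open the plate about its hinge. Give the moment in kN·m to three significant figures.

γ = 0.789 × 9.81 = 7.74009 kN/m³.
The plate makes 15.8° with the vertical, i.e. θ = 90° − 15.8° = 74.2° to the horizontal. Measuring y along the incline from the free-surface line, vertical depth h = y·sinθ with sinθ = 0.962218.
With the apex down, the centroid sits h/3 = 1.4/3 = 0.466667 m below the base (the top edge), so y_c = 4.78 + 0.466667 = 5.24667 m and h_c = 5.24667 × 0.962218 = 5.04844 m.
A = ½ × 2.6 × 1.4 = 1.82 m².
Resultant F = γ·h_c·A = 7.74009 × 5.04844 × 1.82 = 71.1172 kN.
I_c = b·h³/36 = 2.6 × 1.4³/36 = 0.198178 m⁴.
Centre of pressure: y_p = y_c + I_c/(y_c·A) = 5.24667 + 0.198178/(5.24667 × 1.82) = 5.24667 + 0.0207539 = 5.26742 m along the plane.
The resultant acts 0.466667 + 0.0207539 = 0.487421 m (along the plate) below the hinge at the top edge, so the moment about the hinge is M = F × 0.487421 = 71.1172 × 0.487421 = 34.664 kN·m.

M ≈ 34.7 kN·m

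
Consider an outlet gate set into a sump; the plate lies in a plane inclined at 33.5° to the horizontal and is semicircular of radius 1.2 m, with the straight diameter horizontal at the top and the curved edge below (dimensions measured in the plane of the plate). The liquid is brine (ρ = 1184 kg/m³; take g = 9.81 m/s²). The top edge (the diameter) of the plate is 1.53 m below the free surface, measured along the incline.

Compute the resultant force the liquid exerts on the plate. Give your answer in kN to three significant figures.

γ = ρg = 1184 × 9.81 / 1000 = 11.61504 kN/m³.
Let θ = 33.5° be the plate's angle to the horizontal; measure y along the incline from where the plane meets the free surface. Vertical depth h = y·sinθ with sinθ = 0.551937.
The centroid of a semicircle lies 4r/(3π) = 0.509296 m from the diameter, here below the top edge, so y_c = 1.53 + 0.509296 = 2.0393 m and h_c = 2.0393 × 0.551937 = 1.12557 m.
A = πr²/2 = π × 1.2²/2 = 2.26195 m².
Resultant F = γ·h_c·A = 11.61504 × 1.12557 × 2.26195 = 29.5717 kN.

F ≈ 29.6 kN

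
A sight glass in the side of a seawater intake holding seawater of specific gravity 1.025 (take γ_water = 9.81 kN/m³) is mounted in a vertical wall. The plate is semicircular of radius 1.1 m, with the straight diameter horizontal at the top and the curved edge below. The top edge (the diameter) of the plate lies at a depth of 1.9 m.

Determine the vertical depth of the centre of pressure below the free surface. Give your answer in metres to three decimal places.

h_p = 2.403 m

γ = 1.025 × 9.81 = 10.05525 kN/m³.
The centroid of a semicircle lies 4r/(3π) = 0.466854 m from the diameter, here below the top edge, so the centroid depth is h_c = 1.9 + 0.466854 = 2.36685 m.
A = πr²/2 = π × 1.1²/2 = 1.90066 m².
Resultant F = γ·h_c·A = 10.05525 × 2.36685 × 1.90066 = 45.2343 kN.
I_c = (π/8 − 8/(9π))·r⁴ = 0.109757 × 1.1⁴ = 0.160695 m⁴.
Centre of pressure: y_p = y_c + I_c/(y_c·A) = 2.36685 + 0.160695/(2.36685 × 1.90066) = 2.36685 + 0.0357213 = 2.40257 m along the plane.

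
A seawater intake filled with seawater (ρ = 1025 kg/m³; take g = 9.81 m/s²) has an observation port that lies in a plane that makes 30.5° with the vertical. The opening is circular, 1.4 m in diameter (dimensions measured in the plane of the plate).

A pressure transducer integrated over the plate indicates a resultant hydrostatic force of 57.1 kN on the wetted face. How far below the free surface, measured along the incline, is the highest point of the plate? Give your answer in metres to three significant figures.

γ = ρg = 1025 × 9.81 / 1000 = 10.05525 kN/m³.
A = π(0.7)² = 1.53938 m².
From F = γ·h_c·A, the centroid depth is h_c = 57.1/(10.05525 × 1.53938) = 3.6889 m.
The plate makes 30.5° with the vertical, i.e. θ = 90° − 30.5° = 59.5° to the horizontal. Measuring y along the incline from the free-surface line, vertical depth h = y·sinθ with sinθ = 0.861629.
Along the incline, y_c = h_c/sinθ = 3.6889/0.861629 = 4.28131 m.
The centroid is at the centre, 0.7 m below the top of the plate, so the highest point sits at y_top = 4.28131 − 0.7 = 3.58131 m along the incline.

y_top ≈ 3.58 m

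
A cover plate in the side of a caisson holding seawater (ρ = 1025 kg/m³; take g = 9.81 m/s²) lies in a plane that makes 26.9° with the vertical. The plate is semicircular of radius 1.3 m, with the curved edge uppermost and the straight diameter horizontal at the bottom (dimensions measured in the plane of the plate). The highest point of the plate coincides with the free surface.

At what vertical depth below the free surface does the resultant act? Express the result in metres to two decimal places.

h_p = 0.81 m

γ = ρg = 1025 × 9.81 / 1000 = 10.05525 kN/m³.
The plate makes 26.9° with the vertical, i.e. θ = 90° − 26.9° = 63.1° to the horizontal. Measuring y along the incline from the free-surface line, vertical depth h = y·sinθ with sinθ = 0.891798.
The centroid lies 4r/(3π) = 0.551737 m above the diameter, so r − 4r/(3π) = 1.3 − 0.551737 = 0.748263 m below the topmost point, so y_c = 0.748263 m and h_c = 0.748263 × 0.891798 = 0.667299 m.
A = πr²/2 = π × 1.3²/2 = 2.65465 m².
Resultant F = γ·h_c·A = 10.05525 × 0.667299 × 2.65465 = 17.8123 kN.
I_c = (π/8 − 8/(9π))·r⁴ = 0.109757 × 1.3⁴ = 0.313477 m⁴.
Centre of pressure: y_p = y_c + I_c/(y_c·A) = 0.748263 + 0.313477/(0.748263 × 2.65465) = 0.748263 + 0.157813 = 0.906076 m along the plane.
Vertically, h_p = y_p·sinθ = 0.906076 × 0.891798 = 0.808037 m.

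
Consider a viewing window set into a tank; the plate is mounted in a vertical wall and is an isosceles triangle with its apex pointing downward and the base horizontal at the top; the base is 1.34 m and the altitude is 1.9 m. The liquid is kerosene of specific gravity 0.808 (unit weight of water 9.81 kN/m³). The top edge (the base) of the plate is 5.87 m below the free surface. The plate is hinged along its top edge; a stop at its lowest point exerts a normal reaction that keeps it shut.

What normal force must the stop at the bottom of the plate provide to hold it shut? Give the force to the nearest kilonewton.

γ = 0.808 × 9.81 = 7.92648 kN/m³.
With the apex down, the centroid sits h/3 = 1.9/3 = 0.633333 m below the base (the top edge), so the centroid depth is h_c = 5.87 + 0.633333 = 6.50333 m.
A = ½ × 1.34 × 1.9 = 1.273 m².
Resultant F = γ·h_c·A = 7.92648 × 6.50333 × 1.273 = 65.6213 kN.
I_c = b·h³/36 = 1.34 × 1.9³/36 = 0.255307 m⁴.
Centre of pressure: y_p = y_c + I_c/(y_c·A) = 6.50333 + 0.255307/(6.50333 × 1.273) = 6.50333 + 0.0308389 = 6.53417 m along the plane.
The resultant acts 0.633333 + 0.0308389 = 0.664172 m (along the plate) below the hinge at the top edge, so the moment about the hinge is M = F × 0.664172 = 65.6213 × 0.664172 = 43.5838 kN·m.
A normal force at the bottom, 1.9 m from the hinge, must supply this moment: P = 43.5838/1.9 = 22.9388 kN.

P ≈ 23 kN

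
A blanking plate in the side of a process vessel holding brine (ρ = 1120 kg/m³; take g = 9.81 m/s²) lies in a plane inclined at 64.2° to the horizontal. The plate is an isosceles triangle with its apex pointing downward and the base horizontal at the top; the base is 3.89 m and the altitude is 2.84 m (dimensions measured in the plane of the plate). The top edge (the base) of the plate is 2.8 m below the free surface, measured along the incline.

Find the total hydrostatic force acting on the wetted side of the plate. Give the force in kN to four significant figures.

F ≈ 204.7 kN

γ = ρg = 1120 × 9.81 / 1000 = 10.9872 kN/m³.
Let θ = 64.2° be the plate's angle to the horizontal; measure y along the incline from where the plane meets the free surface. Vertical depth h = y·sinθ with sinθ = 0.900319.
With the apex down, the centroid sits h/3 = 2.84/3 = 0.946667 m below the base (the top edge), so y_c = 2.8 + 0.946667 = 3.74667 m and h_c = 3.74667 × 0.900319 = 3.3732 m.
A = ½ × 3.89 × 2.84 = 5.5238 m².
Resultant F = γ·h_c·A = 10.9872 × 3.3732 × 5.5238 = 204.723 kN.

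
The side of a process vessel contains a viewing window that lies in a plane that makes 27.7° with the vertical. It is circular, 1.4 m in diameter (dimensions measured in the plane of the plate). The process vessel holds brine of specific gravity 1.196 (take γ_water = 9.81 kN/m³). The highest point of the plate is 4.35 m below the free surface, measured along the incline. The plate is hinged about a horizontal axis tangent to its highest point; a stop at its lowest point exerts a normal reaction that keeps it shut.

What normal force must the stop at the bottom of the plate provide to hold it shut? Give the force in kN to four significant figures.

P ≈ 41.78 kN

γ = 1.196 × 9.81 = 11.73276 kN/m³.
The plate makes 27.7° with the vertical, i.e. θ = 90° − 27.7° = 62.3° to the horizontal. Measuring y along the incline from the free-surface line, vertical depth h = y·sinθ with sinθ = 0.885394.
The centroid is at the centre, 0.7 m below the top of the plate, so y_c = 4.35 + 0.7 = 5.05 m and h_c = 5.05 × 0.885394 = 4.47124 m.
A = π(0.7)² = 1.53938 m².
Resultant F = γ·h_c·A = 11.73276 × 4.47124 × 1.53938 = 80.7559 kN.
I_c = πr⁴/4 = π × 0.7⁴/4 = 0.188574 m⁴.
Centre of pressure: y_p = y_c + I_c/(y_c·A) = 5.05 + 0.188574/(5.05 × 1.53938) = 5.05 + 0.0242574 = 5.07426 m along the plane.
The resultant acts 0.7 + 0.0242574 = 0.724257 m (along the plate) below the hinge at the top edge, so the moment about the hinge is M = F × 0.724257 = 80.7559 × 0.724257 = 58.488 kN·m.
A normal force at the bottom, 1.4 m from the hinge, must supply this moment: P = 58.488/1.4 = 41.7771 kN.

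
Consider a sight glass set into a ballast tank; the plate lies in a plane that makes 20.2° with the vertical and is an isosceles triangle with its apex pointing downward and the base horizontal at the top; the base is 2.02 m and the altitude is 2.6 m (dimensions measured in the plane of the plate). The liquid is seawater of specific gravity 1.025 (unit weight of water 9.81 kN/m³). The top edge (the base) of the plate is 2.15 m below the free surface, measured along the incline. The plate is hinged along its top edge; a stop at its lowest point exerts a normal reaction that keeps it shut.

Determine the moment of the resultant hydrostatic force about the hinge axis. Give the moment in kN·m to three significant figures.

γ = 1.025 × 9.81 = 10.05525 kN/m³.
The plate makes 20.2° with the vertical, i.e. θ = 90° − 20.2° = 69.8° to the horizontal. Measuring y along the incline from the free-surface line, vertical depth h = y·sinθ with sinθ = 0.938493.
With the apex down, the centroid sits h/3 = 2.6/3 = 0.866667 m below the base (the top edge), so y_c = 2.15 + 0.866667 = 3.01667 m and h_c = 3.01667 × 0.938493 = 2.83112 m.
A = ½ × 2.02 × 2.6 = 2.626 m².
Resultant F = γ·h_c·A = 10.05525 × 2.83112 × 2.626 = 74.756 kN.
I_c = b·h³/36 = 2.02 × 2.6³/36 = 0.986209 m⁴.
Centre of pressure: y_p = y_c + I_c/(y_c·A) = 3.01667 + 0.986209/(3.01667 × 2.626) = 3.01667 + 0.124493 = 3.14116 m along the plane.
The resultant acts 0.866667 + 0.124493 = 0.99116 m (along the plate) below the hinge at the top edge, so the moment about the hinge is M = F × 0.99116 = 74.756 × 0.99116 = 74.0952 kN·m.

M ≈ 74.1 kN·m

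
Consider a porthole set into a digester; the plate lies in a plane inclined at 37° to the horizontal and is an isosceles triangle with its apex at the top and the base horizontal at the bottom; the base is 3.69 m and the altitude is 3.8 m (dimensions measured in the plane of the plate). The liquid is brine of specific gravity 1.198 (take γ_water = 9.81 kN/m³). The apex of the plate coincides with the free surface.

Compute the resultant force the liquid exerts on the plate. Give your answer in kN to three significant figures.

γ = 1.198 × 9.81 = 11.75238 kN/m³.
Let θ = 37° be the plate's angle to the horizontal; measure y along the incline from where the plane meets the free surface. Vertical depth h = y·sinθ with sinθ = 0.601815.
With the apex up, the centroid sits 2h/3 = 2 × 3.8/3 = 2.53333 m below the apex, so y_c = 2.53333 m and h_c = 2.53333 × 0.601815 = 1.5246 m.
A = ½ × 3.69 × 3.8 = 7.011 m².
Resultant F = γ·h_c·A = 11.75238 × 1.5246 × 7.011 = 125.621 kN.

F ≈ 126 kN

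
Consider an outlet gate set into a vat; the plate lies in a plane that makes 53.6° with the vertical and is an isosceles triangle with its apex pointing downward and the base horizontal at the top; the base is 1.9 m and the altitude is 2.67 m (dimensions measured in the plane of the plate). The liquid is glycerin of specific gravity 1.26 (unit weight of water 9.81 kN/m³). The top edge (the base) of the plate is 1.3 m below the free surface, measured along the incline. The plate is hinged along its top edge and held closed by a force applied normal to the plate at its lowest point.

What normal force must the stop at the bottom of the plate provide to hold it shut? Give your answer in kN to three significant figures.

P ≈ 16.3 kN

γ = 1.26 × 9.81 = 12.3606 kN/m³.
The plate makes 53.6° with the vertical, i.e. θ = 90° − 53.6° = 36.4° to the horizontal. Measuring y along the incline from the free-surface line, vertical depth h = y·sinθ with sinθ = 0.593419.
With the apex down, the centroid sits h/3 = 2.67/3 = 0.89 m below the base (the top edge), so y_c = 1.3 + 0.89 = 2.19 m and h_c = 2.19 × 0.593419 = 1.29959 m.
A = ½ × 1.9 × 2.67 = 2.5365 m².
Resultant F = γ·h_c·A = 12.3606 × 1.29959 × 2.5365 = 40.7456 kN.
I_c = b·h³/36 = 1.9 × 2.67³/36 = 1.00458 m⁴.
Centre of pressure: y_p = y_c + I_c/(y_c·A) = 2.19 + 1.00458/(2.19 × 2.5365) = 2.19 + 0.180845 = 2.37085 m along the plane.
The resultant acts 0.89 + 0.180845 = 1.07085 m (along the plate) below the hinge at the top edge, so the moment about the hinge is M = F × 1.07085 = 40.7456 × 1.07085 = 43.6324 kN·m.
A normal force at the bottom, 2.67 m from the hinge, must supply this moment: P = 43.6324/2.67 = 16.3417 kN.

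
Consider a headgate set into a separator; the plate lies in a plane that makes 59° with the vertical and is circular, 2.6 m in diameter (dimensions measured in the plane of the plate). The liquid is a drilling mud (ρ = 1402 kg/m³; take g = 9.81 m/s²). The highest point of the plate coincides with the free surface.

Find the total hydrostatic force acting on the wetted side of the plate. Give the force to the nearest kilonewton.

F ≈ 49 kN

γ = ρg = 1402 × 9.81 / 1000 = 13.75362 kN/m³.
The plate makes 59° with the vertical, i.e. θ = 90° − 59° = 31° to the horizontal. Measuring y along the incline from the free-surface line, vertical depth h = y·sinθ with sinθ = 0.515038.
The centroid is at the centre, 1.3 m below the top of the plate, so y_c = 1.3 m and h_c = 1.3 × 0.515038 = 0.669549 m.
A = π(1.3)² = 5.30929 m².
Resultant F = γ·h_c·A = 13.75362 × 0.669549 × 5.30929 = 48.8918 kN.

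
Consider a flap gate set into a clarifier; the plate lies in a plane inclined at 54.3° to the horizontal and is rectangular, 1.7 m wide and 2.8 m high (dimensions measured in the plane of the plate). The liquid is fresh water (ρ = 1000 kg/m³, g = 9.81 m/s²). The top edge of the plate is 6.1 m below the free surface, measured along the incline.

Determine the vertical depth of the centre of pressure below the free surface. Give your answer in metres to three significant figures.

γ = ρg = 1000 × 9.81 = 9810 N/m³ = 9.81 kN/m³.
Let θ = 54.3° be the plate's angle to the horizontal; measure y along the incline from where the plane meets the free surface. Vertical depth h = y·sinθ with sinθ = 0.812084.
The centroid lies 2.8/2 = 1.4 m below the top edge, so y_c = 6.1 + 1.4 = 7.5 m and h_c = 7.5 × 0.812084 = 6.09063 m.
A = 1.7 × 2.8 = 4.76 m².
Resultant F = γ·h_c·A = 9.81 × 6.09063 × 4.76 = 284.406 kN.
I_c = b·h³/12 = 1.7 × 2.8³/12 = 3.10987 m⁴.
Centre of pressure: y_p = y_c + I_c/(y_c·A) = 7.5 + 3.10987/(7.5 × 4.76) = 7.5 + 0.0871112 = 7.58711 m along the plane.
Vertically, h_p = y_p·sinθ = 7.58711 × 0.812084 = 6.16137 m.

h_p = 6.16 m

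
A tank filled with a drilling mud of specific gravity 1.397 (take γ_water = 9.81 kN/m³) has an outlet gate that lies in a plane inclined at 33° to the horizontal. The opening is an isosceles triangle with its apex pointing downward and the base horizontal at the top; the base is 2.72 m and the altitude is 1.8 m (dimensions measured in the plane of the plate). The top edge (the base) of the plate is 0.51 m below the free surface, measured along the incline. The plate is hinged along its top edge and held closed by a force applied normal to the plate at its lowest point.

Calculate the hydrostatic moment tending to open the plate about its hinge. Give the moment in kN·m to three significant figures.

M ≈ 15.5 kN·m

γ = 1.397 × 9.81 = 13.70457 kN/m³.
Let θ = 33° be the plate's angle to the horizontal; measure y along the incline from where the plane meets the free surface. Vertical depth h = y·sinθ with sinθ = 0.544639.
With the apex down, the centroid sits h/3 = 1.8/3 = 0.6 m below the base (the top edge), so y_c = 0.51 + 0.6 = 1.11 m and h_c = 1.11 × 0.544639 = 0.604549 m.
A = ½ × 2.72 × 1.8 = 2.448 m².
Resultant F = γ·h_c·A = 13.70457 × 0.604549 × 2.448 = 20.2819 kN.
I_c = b·h³/36 = 2.72 × 1.8³/36 = 0.44064 m⁴.
Centre of pressure: y_p = y_c + I_c/(y_c·A) = 1.11 + 0.44064/(1.11 × 2.448) = 1.11 + 0.162162 = 1.27216 m along the plane.
The resultant acts 0.6 + 0.162162 = 0.762162 m (along the plate) below the hinge at the top edge, so the moment about the hinge is M = F × 0.762162 = 20.2819 × 0.762162 = 15.4581 kN·m.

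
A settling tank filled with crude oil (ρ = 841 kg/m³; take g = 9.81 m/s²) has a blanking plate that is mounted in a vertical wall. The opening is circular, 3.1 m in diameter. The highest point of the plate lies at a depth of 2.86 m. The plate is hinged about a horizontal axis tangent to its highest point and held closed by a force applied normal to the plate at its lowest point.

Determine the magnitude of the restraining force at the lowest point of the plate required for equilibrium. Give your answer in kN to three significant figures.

P ≈ 149 kN

γ = ρg = 841 × 9.81 / 1000 = 8.25021 kN/m³.
The centroid is at the centre, 1.55 m below the top of the plate, so the centroid depth is h_c = 2.86 + 1.55 = 4.41 m.
A = π(1.55)² = 7.54768 m².
Resultant F = γ·h_c·A = 8.25021 × 4.41 × 7.54768 = 274.61 kN.
I_c = πr⁴/4 = π × 1.55⁴/4 = 4.53332 m⁴.
Centre of pressure: y_p = y_c + I_c/(y_c·A) = 4.41 + 4.53332/(4.41 × 7.54768) = 4.41 + 0.136196 = 4.5462 m along the plane.
The resultant acts 1.55 + 0.136196 = 1.6862 m (along the plate) below the hinge at the top edge, so the moment about the hinge is M = F × 1.6862 = 274.61 × 1.6862 = 463.047 kN·m.
A normal force at the bottom, 3.1 m from the hinge, must supply this moment: P = 463.047/3.1 = 149.37 kN.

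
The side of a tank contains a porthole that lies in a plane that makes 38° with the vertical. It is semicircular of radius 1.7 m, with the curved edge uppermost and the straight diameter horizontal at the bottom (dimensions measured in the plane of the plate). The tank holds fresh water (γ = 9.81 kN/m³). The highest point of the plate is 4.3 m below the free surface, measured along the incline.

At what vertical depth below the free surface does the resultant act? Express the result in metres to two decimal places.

h_p = 4.19 m

γ = 9.81 kN/m³.
The plate makes 38° with the vertical, i.e. θ = 90° − 38° = 52° to the horizontal. Measuring y along the incline from the free-surface line, vertical depth h = y·sinθ with sinθ = 0.788011.
The centroid lies 4r/(3π) = 0.721502 m above the diameter, so r − 4r/(3π) = 1.7 − 0.721502 = 0.978498 m below the topmost point, so y_c = 4.3 + 0.978498 = 5.2785 m and h_c = 5.2785 × 0.788011 = 4.15952 m.
A = πr²/2 = π × 1.7²/2 = 4.5396 m².
Resultant F = γ·h_c·A = 9.81 × 4.15952 × 4.5396 = 185.238 kN.
I_c = (π/8 − 8/(9π))·r⁴ = 0.109757 × 1.7⁴ = 0.916701 m⁴.
Centre of pressure: y_p = y_c + I_c/(y_c·A) = 5.2785 + 0.916701/(5.2785 × 4.5396) = 5.2785 + 0.038256 = 5.31676 m along the plane.
Vertically, h_p = y_p·sinθ = 5.31676 × 0.788011 = 4.18967 m.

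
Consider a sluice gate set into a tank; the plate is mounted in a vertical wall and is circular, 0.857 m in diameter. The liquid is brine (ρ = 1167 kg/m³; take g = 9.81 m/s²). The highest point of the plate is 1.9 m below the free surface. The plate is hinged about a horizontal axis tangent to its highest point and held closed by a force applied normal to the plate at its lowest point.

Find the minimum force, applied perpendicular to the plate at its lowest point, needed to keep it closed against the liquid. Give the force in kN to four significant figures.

P ≈ 8.042 kN

γ = ρg = 1167 × 9.81 / 1000 = 11.44827 kN/m³.
The centroid is at the centre, 0.4285 m below the top of the plate, so the centroid depth is h_c = 1.9 + 0.4285 = 2.3285 m.
A = π(0.4285)² = 0.576835 m².
Resultant F = γ·h_c·A = 11.44827 × 2.3285 × 0.576835 = 15.3769 kN.
I_c = πr⁴/4 = π × 0.4285⁴/4 = 0.0264785 m⁴.
Centre of pressure: y_p = y_c + I_c/(y_c·A) = 2.3285 + 0.0264785/(2.3285 × 0.576835) = 2.3285 + 0.0197136 = 2.34821 m along the plane.
The resultant acts 0.4285 + 0.0197136 = 0.448214 m (along the plate) below the hinge at the top edge, so the moment about the hinge is M = F × 0.448214 = 15.3769 × 0.448214 = 6.89214 kN·m.
A normal force at the bottom, 0.857 m from the hinge, must supply this moment: P = 6.89214/0.857 = 8.04217 kN.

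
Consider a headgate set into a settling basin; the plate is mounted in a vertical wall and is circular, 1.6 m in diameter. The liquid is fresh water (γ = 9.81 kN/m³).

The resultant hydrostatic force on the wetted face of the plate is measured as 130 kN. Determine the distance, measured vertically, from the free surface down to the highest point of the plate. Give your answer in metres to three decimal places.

d_top ≈ 5.791 m

γ = 9.81 kN/m³.
A = π(0.8)² = 2.01062 m².
From F = γ·h_c·A, the centroid depth is h_c = 130/(9.81 × 2.01062) = 6.59089 m.
The centroid is at the centre, 0.8 m below the top of the plate, so the highest point sits at h_top = 6.59089 − 0.8 = 5.79089 m below the surface.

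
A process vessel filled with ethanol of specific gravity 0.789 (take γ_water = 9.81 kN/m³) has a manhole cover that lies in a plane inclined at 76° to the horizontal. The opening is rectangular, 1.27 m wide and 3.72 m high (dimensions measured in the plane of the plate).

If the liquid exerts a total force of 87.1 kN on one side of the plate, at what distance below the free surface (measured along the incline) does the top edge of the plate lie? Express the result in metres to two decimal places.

y_top ≈ 0.59 m

γ = 0.789 × 9.81 = 7.74009 kN/m³.
A = 1.27 × 3.72 = 4.7244 m².
From F = γ·h_c·A, the centroid depth is h_c = 87.1/(7.74009 × 4.7244) = 2.38191 m.
Let θ = 76° be the plate's angle to the horizontal; measure y along the incline from where the plane meets the free surface. Vertical depth h = y·sinθ with sinθ = 0.970296.
Along the incline, y_c = h_c/sinθ = 2.38191/0.970296 = 2.45483 m.
The centroid lies 3.72/2 = 1.86 m below the top edge, so the top edge sits at y_top = 2.45483 − 1.86 = 0.59483 m along the incline.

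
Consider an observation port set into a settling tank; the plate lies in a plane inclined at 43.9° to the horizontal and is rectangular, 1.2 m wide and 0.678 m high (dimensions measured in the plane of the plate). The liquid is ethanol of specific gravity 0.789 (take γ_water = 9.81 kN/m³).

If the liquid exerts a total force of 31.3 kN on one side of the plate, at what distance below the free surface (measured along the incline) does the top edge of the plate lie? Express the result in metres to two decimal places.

γ = 0.789 × 9.81 = 7.74009 kN/m³.
A = 1.2 × 0.678 = 0.8136 m².
From F = γ·h_c·A, the centroid depth is h_c = 31.3/(7.74009 × 0.8136) = 4.97035 m.
Let θ = 43.9° be the plate's angle to the horizontal; measure y along the incline from where the plane meets the free surface. Vertical depth h = y·sinθ with sinθ = 0.693402.
Along the incline, y_c = h_c/sinθ = 4.97035/0.693402 = 7.16806 m.
The centroid lies 0.678/2 = 0.339 m below the top edge, so the top edge sits at y_top = 7.16806 − 0.339 = 6.82906 m along the incline.

y_top ≈ 6.83 m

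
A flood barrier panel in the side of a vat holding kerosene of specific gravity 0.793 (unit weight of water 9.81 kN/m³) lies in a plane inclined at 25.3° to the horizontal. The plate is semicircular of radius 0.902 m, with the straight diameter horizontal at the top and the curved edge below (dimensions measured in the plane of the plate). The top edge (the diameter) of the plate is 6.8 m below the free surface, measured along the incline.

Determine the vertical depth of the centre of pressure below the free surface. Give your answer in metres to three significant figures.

h_p = 3.07 m

γ = 0.793 × 9.81 = 7.77933 kN/m³.
Let θ = 25.3° be the plate's angle to the horizontal; measure y along the incline from where the plane meets the free surface. Vertical depth h = y·sinθ with sinθ = 0.427358.
The centroid of a semicircle lies 4r/(3π) = 0.382821 m from the diameter, here below the top edge, so y_c = 6.8 + 0.382821 = 7.18282 m and h_c = 7.18282 × 0.427358 = 3.06964 m.
A = πr²/2 = π × 0.902²/2 = 1.27801 m².
Resultant F = γ·h_c·A = 7.77933 × 3.06964 × 1.27801 = 30.5185 kN.
I_c = (π/8 − 8/(9π))·r⁴ = 0.109757 × 0.902⁴ = 0.0726538 m⁴.
Centre of pressure: y_p = y_c + I_c/(y_c·A) = 7.18282 + 0.0726538/(7.18282 × 1.27801) = 7.18282 + 0.0079146 = 7.19073 m along the plane.
Vertically, h_p = y_p·sinθ = 7.19073 × 0.427358 = 3.07302 m.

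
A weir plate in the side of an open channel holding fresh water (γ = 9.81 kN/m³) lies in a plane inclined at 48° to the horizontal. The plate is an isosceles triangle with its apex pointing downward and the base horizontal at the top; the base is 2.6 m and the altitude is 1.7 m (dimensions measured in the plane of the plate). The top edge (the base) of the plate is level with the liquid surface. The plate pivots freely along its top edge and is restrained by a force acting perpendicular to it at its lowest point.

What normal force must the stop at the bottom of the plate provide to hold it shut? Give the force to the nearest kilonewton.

γ = 9.81 kN/m³.
Let θ = 48° be the plate's angle to the horizontal; measure y along the incline from where the plane meets the free surface. Vertical depth h = y·sinθ with sinθ = 0.743145.
With the apex down, the centroid sits h/3 = 1.7/3 = 0.566667 m below the base (the top edge), so y_c = 0.566667 m and h_c = 0.566667 × 0.743145 = 0.421116 m.
A = ½ × 2.6 × 1.7 = 2.21 m².
Resultant F = γ·h_c·A = 9.81 × 0.421116 × 2.21 = 9.12984 kN.
I_c = b·h³/36 = 2.6 × 1.7³/36 = 0.354828 m⁴.
Centre of pressure: y_p = y_c + I_c/(y_c·A) = 0.566667 + 0.354828/(0.566667 × 2.21) = 0.566667 + 0.283333 = 0.85 m along the plane.
The resultant acts 0.566667 + 0.283333 = 0.85 m (along the plate) below the hinge at the top edge, so the moment about the hinge is M = F × 0.85 = 9.12984 × 0.85 = 7.76036 kN·m.
A normal force at the bottom, 1.7 m from the hinge, must supply this moment: P = 7.76036/1.7 = 4.56492 kN.

P ≈ 5 kN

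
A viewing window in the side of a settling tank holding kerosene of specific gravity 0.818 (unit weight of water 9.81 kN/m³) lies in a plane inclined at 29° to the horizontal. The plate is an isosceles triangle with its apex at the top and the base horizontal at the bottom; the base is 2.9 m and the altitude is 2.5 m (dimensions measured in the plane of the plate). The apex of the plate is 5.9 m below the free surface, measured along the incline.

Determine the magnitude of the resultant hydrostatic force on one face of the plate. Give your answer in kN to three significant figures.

γ = 0.818 × 9.81 = 8.02458 kN/m³.
Let θ = 29° be the plate's angle to the horizontal; measure y along the incline from where the plane meets the free surface. Vertical depth h = y·sinθ with sinθ = 0.484810.
With the apex up, the centroid sits 2h/3 = 2 × 2.5/3 = 1.66667 m below the apex, so y_c = 5.9 + 1.66667 = 7.56667 m and h_c = 7.56667 × 0.484810 = 3.6684 m.
A = ½ × 2.9 × 2.5 = 3.625 m².
Resultant F = γ·h_c·A = 8.02458 × 3.6684 × 3.625 = 106.71 kN.

F ≈ 107 kN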